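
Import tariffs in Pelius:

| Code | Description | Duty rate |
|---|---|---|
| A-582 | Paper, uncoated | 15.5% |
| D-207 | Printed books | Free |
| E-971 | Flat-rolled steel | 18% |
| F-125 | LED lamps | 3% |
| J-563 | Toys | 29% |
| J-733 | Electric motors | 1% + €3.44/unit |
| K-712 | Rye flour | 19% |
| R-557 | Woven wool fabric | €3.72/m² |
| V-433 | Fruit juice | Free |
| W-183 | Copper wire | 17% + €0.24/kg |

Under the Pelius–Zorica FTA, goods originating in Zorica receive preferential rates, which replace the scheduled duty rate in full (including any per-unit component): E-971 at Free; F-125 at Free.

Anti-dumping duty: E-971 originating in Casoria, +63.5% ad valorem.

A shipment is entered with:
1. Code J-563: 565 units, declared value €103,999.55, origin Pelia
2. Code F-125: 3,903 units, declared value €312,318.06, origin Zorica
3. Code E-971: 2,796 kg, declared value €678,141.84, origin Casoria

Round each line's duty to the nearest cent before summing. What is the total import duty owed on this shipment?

Line 1 (J-563, Pelia, 565 units, €103,999.55):
Base rate for J-563 is 29%.
Duty = €103,999.55 × 29% = €30,159.87.
Line 2 (F-125, Zorica, 3,903 units, €312,318.06):
Base rate for F-125 is 3%.
Origin Zorica qualifies under the Pelius–Zorica agreement and F-125 is covered: preferential rate Free applies instead.
Duty = €312,318.06 × 0% = €0.00.
Line 3 (E-971, Casoria, 2,796 kg, €678,141.84):
Base rate for E-971 is 18%.
E-971 has an FTA preferential rate, but origin Casoria is not Zorica; base rate stands.
Additional duty on E-971 from Casoria: +63.5%. Applied ad valorem rate: 18% + 63.5% = 81.5%.
Duty = €678,141.84 × 81.5% = €552,685.60.
Total = €30,159.87 + €0.00 + €552,685.60 = €582,845.47.

€582,845.47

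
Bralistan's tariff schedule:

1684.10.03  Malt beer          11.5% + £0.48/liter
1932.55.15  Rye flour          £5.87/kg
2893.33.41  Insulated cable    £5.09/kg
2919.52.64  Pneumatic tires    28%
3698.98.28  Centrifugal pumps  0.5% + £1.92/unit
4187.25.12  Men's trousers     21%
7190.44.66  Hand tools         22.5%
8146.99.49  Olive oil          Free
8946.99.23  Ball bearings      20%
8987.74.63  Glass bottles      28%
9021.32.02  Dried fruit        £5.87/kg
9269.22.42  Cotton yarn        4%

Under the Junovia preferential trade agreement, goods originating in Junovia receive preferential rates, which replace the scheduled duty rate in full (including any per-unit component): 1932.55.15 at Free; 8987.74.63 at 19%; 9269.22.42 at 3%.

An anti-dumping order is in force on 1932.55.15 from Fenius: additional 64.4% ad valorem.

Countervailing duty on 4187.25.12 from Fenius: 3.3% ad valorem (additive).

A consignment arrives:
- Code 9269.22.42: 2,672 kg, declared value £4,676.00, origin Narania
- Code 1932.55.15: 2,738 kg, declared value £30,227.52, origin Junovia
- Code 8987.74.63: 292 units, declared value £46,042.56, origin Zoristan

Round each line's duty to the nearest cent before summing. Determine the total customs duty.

Line 1 (9269.22.42, Narania, 2,672 kg, £4,676.00):
Base rate for 9269.22.42 is 4%.
9269.22.42 has an FTA preferential rate, but origin Narania is not Junovia; base rate stands.
Duty = £4,676.00 × 4% = £187.04.
Line 2 (1932.55.15, Junovia, 2,738 kg, £30,227.52):
Base rate for 1932.55.15 is £5.87/kg.
Origin Junovia qualifies under the Bralistan–Junovia agreement and 1932.55.15 is covered: preferential rate Free applies instead.
The additional-duty order on 1932.55.15 targets Fenius, not Junovia; it does not apply.
Duty = £30,227.52 × 0% = £0.00.
Line 3 (8987.74.63, Zoristan, 292 units, £46,042.56):
Base rate for 8987.74.63 is 28%.
8987.74.63 has an FTA preferential rate, but origin Zoristan is not Junovia; base rate stands.
Duty = £46,042.56 × 28% = £12,891.92.
Total = £187.04 + £0.00 + £12,891.92 = £13,078.96.

£13,078.96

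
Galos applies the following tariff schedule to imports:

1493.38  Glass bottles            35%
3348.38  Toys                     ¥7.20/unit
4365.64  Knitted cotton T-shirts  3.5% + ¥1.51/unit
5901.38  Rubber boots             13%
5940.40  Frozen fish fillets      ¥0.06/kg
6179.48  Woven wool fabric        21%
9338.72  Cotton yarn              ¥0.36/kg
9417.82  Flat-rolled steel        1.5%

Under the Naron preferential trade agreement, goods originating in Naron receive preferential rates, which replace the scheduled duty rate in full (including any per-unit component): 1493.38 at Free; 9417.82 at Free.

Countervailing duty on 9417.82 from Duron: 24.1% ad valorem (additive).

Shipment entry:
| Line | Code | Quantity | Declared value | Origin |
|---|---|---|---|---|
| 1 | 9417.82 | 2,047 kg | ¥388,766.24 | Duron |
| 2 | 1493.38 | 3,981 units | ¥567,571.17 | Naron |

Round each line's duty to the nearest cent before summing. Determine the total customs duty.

Line 1 (9417.82, Duron, 2,047 kg, ¥388,766.24):
Base rate for 9417.82 is 1.5%.
9417.82 has an FTA preferential rate, but origin Duron is not Naron; base rate stands.
Additional duty on 9417.82 from Duron: +24.1%. Applied ad valorem rate: 1.5% + 24.1% = 25.6%.
Duty = ¥388,766.24 × 25.6% = ¥99,524.16.
Line 2 (1493.38, Naron, 3,981 units, ¥567,571.17):
Base rate for 1493.38 is 35%.
Origin Naron qualifies under the Galos–Naron agreement and 1493.38 is covered: preferential rate Free applies instead.
Duty = ¥567,571.17 × 0% = ¥0.00.
Total = ¥99,524.16 + ¥0.00 = ¥99,524.16.

¥99,524.16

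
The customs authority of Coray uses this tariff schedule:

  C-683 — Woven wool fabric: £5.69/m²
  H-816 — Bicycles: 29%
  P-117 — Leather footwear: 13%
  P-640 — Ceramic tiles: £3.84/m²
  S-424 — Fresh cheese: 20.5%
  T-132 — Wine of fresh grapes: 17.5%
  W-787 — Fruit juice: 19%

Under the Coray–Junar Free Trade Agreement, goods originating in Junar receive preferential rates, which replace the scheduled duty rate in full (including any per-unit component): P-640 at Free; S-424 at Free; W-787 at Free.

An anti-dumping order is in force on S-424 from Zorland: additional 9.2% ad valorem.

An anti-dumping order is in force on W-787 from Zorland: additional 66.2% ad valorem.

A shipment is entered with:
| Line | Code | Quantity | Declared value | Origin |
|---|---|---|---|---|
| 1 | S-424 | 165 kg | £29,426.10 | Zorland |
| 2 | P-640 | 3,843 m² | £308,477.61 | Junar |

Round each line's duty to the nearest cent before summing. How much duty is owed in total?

£8,739.55

Line 1 (S-424, Zorland, 165 kg, £29,426.10):
Base rate for S-424 is 20.5%.
S-424 has an FTA preferential rate, but origin Zorland is not Junar; base rate stands.
Additional duty on S-424 from Zorland: +9.2%. Applied ad valorem rate: 20.5% + 9.2% = 29.7%.
Duty = £29,426.10 × 29.7% = £8,739.55.
Line 2 (P-640, Junar, 3,843 m², £308,477.61):
Base rate for P-640 is £3.84/m².
Origin Junar qualifies under the Coray–Junar agreement and P-640 is covered: preferential rate Free applies instead.
Duty = £308,477.61 × 0% = £0.00.
Total = £8,739.55 + £0.00 = £8,739.55.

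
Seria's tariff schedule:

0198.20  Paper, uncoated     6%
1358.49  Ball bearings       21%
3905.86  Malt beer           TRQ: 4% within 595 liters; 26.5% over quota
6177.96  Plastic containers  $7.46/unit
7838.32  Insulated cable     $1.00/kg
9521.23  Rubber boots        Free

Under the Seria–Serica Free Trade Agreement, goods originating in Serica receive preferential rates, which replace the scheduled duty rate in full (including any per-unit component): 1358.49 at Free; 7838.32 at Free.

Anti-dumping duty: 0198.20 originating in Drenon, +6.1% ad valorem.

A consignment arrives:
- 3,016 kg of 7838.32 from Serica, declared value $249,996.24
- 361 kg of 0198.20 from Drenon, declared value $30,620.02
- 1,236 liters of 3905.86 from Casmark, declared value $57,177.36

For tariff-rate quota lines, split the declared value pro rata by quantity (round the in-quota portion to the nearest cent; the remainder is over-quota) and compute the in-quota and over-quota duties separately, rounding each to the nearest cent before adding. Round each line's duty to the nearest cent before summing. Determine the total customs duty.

$12,663.96

Line 1 (7838.32, Serica, 3,016 kg, $249,996.24):
Base rate for 7838.32 is $1.00/kg.
Origin Serica qualifies under the Seria–Serica agreement and 7838.32 is covered: preferential rate Free applies instead.
Duty = $249,996.24 × 0% = $0.00.
Line 2 (0198.20, Drenon, 361 kg, $30,620.02):
Base rate for 0198.20 is 6%.
Additional duty on 0198.20 from Drenon: +6.1%. Applied ad valorem rate: 6% + 6.1% = 12.1%.
Duty = $30,620.02 × 12.1% = $3,705.02.
Line 3 (3905.86, Casmark, 1,236 liters, $57,177.36):
Code 3905.86 is under a tariff-rate quota (threshold 595 liters). In-quota: 595 liters at 4%; over-quota: 641 liters at 26.5%.
Pro-rata value split: in-quota = $57,177.36 × 595/1,236 = $27,524.70; over-quota = $57,177.36 − $27,524.70 = $29,652.66.
In-quota duty = $27,524.70 × 4% = $1,100.99. Over-quota duty = $29,652.66 × 26.5% = $7,857.95.
Line duty = $1,100.99 + $7,857.95 = $8,958.94.
Total = $0.00 + $3,705.02 + $8,958.94 = $12,663.96.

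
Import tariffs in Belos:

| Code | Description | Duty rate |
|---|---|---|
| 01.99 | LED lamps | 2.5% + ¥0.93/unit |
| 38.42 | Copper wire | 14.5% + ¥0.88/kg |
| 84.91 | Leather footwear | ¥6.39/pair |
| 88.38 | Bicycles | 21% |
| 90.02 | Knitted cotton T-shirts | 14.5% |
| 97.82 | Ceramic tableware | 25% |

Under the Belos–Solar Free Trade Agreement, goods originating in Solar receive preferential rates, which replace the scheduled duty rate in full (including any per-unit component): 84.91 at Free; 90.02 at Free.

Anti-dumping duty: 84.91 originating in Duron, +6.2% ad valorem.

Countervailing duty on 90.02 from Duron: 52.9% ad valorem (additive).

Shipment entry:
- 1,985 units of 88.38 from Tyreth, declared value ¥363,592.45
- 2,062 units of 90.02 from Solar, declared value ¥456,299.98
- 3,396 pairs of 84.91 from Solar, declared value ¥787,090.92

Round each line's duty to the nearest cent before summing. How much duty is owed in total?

¥76,354.41

Line 1 (88.38, Tyreth, 1,985 units, ¥363,592.45):
Base rate for 88.38 is 21%.
Duty = ¥363,592.45 × 21% = ¥76,354.41.
Line 2 (90.02, Solar, 2,062 units, ¥456,299.98):
Base rate for 90.02 is 14.5%.
Origin Solar qualifies under the Belos–Solar agreement and 90.02 is covered: preferential rate Free applies instead.
The additional-duty order on 90.02 targets Duron, not Solar; it does not apply.
Duty = ¥456,299.98 × 0% = ¥0.00.
Line 3 (84.91, Solar, 3,396 pairs, ¥787,090.92):
Base rate for 84.91 is ¥6.39/pair.
Origin Solar qualifies under the Belos–Solar agreement and 84.91 is covered: preferential rate Free applies instead.
The additional-duty order on 84.91 targets Duron, not Solar; it does not apply.
Duty = ¥787,090.92 × 0% = ¥0.00.
Total = ¥76,354.41 + ¥0.00 + ¥0.00 = ¥76,354.41.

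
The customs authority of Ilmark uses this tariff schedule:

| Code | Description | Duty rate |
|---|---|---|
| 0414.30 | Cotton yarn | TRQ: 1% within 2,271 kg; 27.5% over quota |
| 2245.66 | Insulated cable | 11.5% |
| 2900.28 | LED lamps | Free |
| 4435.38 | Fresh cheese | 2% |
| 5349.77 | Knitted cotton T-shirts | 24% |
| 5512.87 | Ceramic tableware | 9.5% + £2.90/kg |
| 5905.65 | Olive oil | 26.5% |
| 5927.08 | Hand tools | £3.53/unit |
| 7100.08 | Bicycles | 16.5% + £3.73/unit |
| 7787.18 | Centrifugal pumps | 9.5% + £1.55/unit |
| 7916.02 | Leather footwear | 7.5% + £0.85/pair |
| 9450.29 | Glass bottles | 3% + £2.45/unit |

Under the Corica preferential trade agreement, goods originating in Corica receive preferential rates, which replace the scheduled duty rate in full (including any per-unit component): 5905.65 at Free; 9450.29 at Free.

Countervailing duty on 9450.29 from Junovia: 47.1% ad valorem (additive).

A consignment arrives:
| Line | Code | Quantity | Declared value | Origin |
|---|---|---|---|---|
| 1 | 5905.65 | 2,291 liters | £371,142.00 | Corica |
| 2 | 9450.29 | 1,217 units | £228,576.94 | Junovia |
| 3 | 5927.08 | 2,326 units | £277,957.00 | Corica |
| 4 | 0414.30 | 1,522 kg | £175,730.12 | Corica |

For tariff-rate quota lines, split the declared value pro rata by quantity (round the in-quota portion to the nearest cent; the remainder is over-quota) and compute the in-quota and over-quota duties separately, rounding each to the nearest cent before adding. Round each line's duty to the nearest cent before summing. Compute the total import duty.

Line 1 (5905.65, Corica, 2,291 liters, £371,142.00):
Base rate for 5905.65 is 26.5%.
Origin Corica qualifies under the Ilmark–Corica agreement and 5905.65 is covered: preferential rate Free applies instead.
Duty = £371,142.00 × 0% = £0.00.
Line 2 (9450.29, Junovia, 1,217 units, £228,576.94):
Base rate for 9450.29 is 3% + £2.45/unit.
9450.29 has an FTA preferential rate, but origin Junovia is not Corica; base rate stands.
Additional duty on 9450.29 from Junovia: +47.1%. Applied ad valorem rate: 3% + 47.1% = 50.1%.
Duty = £228,576.94 × 50.1% + 1,217 × £2.45 = £117,498.70.
Line 3 (5927.08, Corica, 2,326 units, £277,957.00):
Base rate for 5927.08 is £3.53/unit.
Origin Corica is the FTA partner but 5927.08 is not on the preference list; base rate stands.
Duty = 2,326 × £3.53 = £8,210.78.
Line 4 (0414.30, Corica, 1,522 kg, £175,730.12):
Code 0414.30 is under a tariff-rate quota (threshold 2,271 kg). Quantity 1,522 kg is within the quota, so the in-quota rate 1% applies to the full value.
Duty = £175,730.12 × 1% = £1,757.30.
Total = £0.00 + £117,498.70 + £8,210.78 + £1,757.30 = £127,466.78.

£127,466.78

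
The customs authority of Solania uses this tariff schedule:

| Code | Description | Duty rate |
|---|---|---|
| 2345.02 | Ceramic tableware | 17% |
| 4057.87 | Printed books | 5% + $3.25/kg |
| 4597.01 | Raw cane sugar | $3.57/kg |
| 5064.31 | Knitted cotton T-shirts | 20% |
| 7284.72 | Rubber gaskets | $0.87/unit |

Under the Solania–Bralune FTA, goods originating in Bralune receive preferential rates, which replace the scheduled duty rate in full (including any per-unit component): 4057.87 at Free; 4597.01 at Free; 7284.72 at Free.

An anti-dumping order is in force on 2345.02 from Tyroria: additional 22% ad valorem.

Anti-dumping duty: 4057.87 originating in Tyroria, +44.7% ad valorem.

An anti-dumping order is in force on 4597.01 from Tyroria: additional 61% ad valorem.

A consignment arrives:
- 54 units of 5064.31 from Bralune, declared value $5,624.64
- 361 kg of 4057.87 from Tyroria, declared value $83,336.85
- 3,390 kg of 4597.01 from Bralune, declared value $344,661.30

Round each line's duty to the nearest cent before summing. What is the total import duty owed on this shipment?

$43,716.59

Line 1 (5064.31, Bralune, 54 units, $5,624.64):
Base rate for 5064.31 is 20%.
Origin Bralune is the FTA partner but 5064.31 is not on the preference list; base rate stands.
Duty = $5,624.64 × 20% = $1,124.93.
Line 2 (4057.87, Tyroria, 361 kg, $83,336.85):
Base rate for 4057.87 is 5% + $3.25/kg.
4057.87 has an FTA preferential rate, but origin Tyroria is not Bralune; base rate stands.
Additional duty on 4057.87 from Tyroria: +44.7%. Applied ad valorem rate: 5% + 44.7% = 49.7%.
Duty = $83,336.85 × 49.7% + 361 × $3.25 = $42,591.66.
Line 3 (4597.01, Bralune, 3,390 kg, $344,661.30):
Base rate for 4597.01 is $3.57/kg.
Origin Bralune qualifies under the Solania–Bralune agreement and 4597.01 is covered: preferential rate Free applies instead.
The additional-duty order on 4597.01 targets Tyroria, not Bralune; it does not apply.
Duty = $344,661.30 × 0% = $0.00.
Total = $1,124.93 + $42,591.66 + $0.00 = $43,716.59.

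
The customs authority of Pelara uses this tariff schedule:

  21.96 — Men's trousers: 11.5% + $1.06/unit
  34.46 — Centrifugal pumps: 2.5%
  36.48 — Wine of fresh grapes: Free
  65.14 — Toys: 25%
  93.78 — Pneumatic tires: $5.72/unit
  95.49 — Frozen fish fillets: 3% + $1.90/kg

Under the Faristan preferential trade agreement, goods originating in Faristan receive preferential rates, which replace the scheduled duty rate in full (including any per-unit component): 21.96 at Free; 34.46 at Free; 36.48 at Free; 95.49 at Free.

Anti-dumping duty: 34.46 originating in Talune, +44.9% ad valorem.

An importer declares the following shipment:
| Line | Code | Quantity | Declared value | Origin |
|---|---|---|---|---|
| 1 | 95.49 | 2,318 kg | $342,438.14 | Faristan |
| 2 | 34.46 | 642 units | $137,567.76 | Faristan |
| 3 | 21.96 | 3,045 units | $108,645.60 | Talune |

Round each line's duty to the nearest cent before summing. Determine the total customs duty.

$15,721.94

Line 1 (95.49, Faristan, 2,318 kg, $342,438.14):
Base rate for 95.49 is 3% + $1.90/kg.
Origin Faristan qualifies under the Pelara–Faristan agreement and 95.49 is covered: preferential rate Free applies instead.
Duty = $342,438.14 × 0% = $0.00.
Line 2 (34.46, Faristan, 642 units, $137,567.76):
Base rate for 34.46 is 2.5%.
Origin Faristan qualifies under the Pelara–Faristan agreement and 34.46 is covered: preferential rate Free applies instead.
The additional-duty order on 34.46 targets Talune, not Faristan; it does not apply.
Duty = $137,567.76 × 0% = $0.00.
Line 3 (21.96, Talune, 3,045 units, $108,645.60):
Base rate for 21.96 is 11.5% + $1.06/unit.
21.96 has an FTA preferential rate, but origin Talune is not Faristan; base rate stands.
Duty = $108,645.60 × 11.5% + 3,045 × $1.06 = $15,721.94.
Total = $0.00 + $0.00 + $15,721.94 = $15,721.94.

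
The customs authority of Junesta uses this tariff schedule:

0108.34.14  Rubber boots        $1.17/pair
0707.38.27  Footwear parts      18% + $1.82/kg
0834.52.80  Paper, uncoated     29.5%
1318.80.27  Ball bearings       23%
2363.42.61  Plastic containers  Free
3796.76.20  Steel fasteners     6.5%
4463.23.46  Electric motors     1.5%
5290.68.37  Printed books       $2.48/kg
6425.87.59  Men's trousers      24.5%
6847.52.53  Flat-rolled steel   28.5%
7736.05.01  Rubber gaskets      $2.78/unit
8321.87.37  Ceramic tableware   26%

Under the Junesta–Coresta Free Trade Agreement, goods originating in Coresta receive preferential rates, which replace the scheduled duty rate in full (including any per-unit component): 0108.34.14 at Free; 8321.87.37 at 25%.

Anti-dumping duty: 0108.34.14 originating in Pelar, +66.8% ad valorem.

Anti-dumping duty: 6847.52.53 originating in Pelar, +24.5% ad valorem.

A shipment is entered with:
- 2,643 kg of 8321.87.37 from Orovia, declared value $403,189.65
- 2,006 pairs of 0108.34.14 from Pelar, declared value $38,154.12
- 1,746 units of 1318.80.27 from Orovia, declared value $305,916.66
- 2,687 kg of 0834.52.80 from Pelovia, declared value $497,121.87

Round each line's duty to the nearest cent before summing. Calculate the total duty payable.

Line 1 (8321.87.37, Orovia, 2,643 kg, $403,189.65):
Base rate for 8321.87.37 is 26%.
8321.87.37 has an FTA preferential rate, but origin Orovia is not Coresta; base rate stands.
Duty = $403,189.65 × 26% = $104,829.31.
Line 2 (0108.34.14, Pelar, 2,006 pairs, $38,154.12):
Base rate for 0108.34.14 is $1.17/pair.
0108.34.14 has an FTA preferential rate, but origin Pelar is not Coresta; base rate stands.
Additional duty on 0108.34.14 from Pelar: +66.8% ad valorem. Applied ad valorem rate = 66.8%.
Duty = $38,154.12 × 66.8% + 2,006 × $1.17 = $27,833.97.
Line 3 (1318.80.27, Orovia, 1,746 units, $305,916.66):
Base rate for 1318.80.27 is 23%.
Duty = $305,916.66 × 23% = $70,360.83.
Line 4 (0834.52.80, Pelovia, 2,687 kg, $497,121.87):
Base rate for 0834.52.80 is 29.5%.
Duty = $497,121.87 × 29.5% = $146,650.95.
Total = $104,829.31 + $27,833.97 + $70,360.83 + $146,650.95 = $349,675.06.

$349,675.06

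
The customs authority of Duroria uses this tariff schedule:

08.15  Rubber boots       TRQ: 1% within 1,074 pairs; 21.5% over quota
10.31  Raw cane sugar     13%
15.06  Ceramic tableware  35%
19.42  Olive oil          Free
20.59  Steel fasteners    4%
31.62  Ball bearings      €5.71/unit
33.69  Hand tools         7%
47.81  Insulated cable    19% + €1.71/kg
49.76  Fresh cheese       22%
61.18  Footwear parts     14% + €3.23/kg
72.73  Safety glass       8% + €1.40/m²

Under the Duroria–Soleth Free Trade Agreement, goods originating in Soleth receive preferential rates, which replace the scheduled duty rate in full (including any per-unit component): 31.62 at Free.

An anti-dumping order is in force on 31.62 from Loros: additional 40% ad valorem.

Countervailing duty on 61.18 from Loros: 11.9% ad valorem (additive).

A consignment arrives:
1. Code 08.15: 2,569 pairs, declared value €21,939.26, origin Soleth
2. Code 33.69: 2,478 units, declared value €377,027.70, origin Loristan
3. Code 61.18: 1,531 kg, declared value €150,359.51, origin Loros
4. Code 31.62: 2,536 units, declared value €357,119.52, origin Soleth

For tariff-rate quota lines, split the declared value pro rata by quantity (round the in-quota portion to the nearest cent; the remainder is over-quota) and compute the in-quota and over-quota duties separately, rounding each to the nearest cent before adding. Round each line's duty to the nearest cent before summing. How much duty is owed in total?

€73,116.87

Line 1 (08.15, Soleth, 2,569 pairs, €21,939.26):
Code 08.15 is under a tariff-rate quota (threshold 1,074 pairs). In-quota: 1,074 pairs at 1%; over-quota: 1,495 pairs at 21.5%.
Pro-rata value split: in-quota = €21,939.26 × 1,074/2,569 = €9,171.96; over-quota = €21,939.26 − €9,171.96 = €12,767.30.
In-quota duty = €9,171.96 × 1% = €91.72. Over-quota duty = €12,767.30 × 21.5% = €2,744.97.
Line duty = €91.72 + €2,744.97 = €2,836.69.
Line 2 (33.69, Loristan, 2,478 units, €377,027.70):
Base rate for 33.69 is 7%.
Duty = €377,027.70 × 7% = €26,391.94.
Line 3 (61.18, Loros, 1,531 kg, €150,359.51):
Base rate for 61.18 is 14% + €3.23/kg.
Additional duty on 61.18 from Loros: +11.9%. Applied ad valorem rate: 14% + 11.9% = 25.9%.
Duty = €150,359.51 × 25.9% + 1,531 × €3.23 = €43,888.24.
Line 4 (31.62, Soleth, 2,536 units, €357,119.52):
Base rate for 31.62 is €5.71/unit.
Origin Soleth qualifies under the Duroria–Soleth agreement and 31.62 is covered: preferential rate Free applies instead.
The additional-duty order on 31.62 targets Loros, not Soleth; it does not apply.
Duty = €357,119.52 × 0% = €0.00.
Total = €2,836.69 + €26,391.94 + €43,888.24 + €0.00 = €73,116.87.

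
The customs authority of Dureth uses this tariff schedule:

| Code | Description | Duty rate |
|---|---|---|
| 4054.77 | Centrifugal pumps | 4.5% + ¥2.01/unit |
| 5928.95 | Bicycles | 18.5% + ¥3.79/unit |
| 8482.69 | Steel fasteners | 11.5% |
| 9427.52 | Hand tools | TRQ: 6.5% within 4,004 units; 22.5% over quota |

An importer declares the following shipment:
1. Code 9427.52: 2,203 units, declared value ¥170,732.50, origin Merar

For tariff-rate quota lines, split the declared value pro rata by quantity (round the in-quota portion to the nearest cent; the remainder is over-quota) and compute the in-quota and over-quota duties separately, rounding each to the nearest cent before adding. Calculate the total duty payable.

¥11,097.61

Line 1 (9427.52, Merar, 2,203 units, ¥170,732.50):
Code 9427.52 is under a tariff-rate quota (threshold 4,004 units). Quantity 2,203 units is within the quota, so the in-quota rate 6.5% applies to the full value.
Duty = ¥170,732.50 × 6.5% = ¥11,097.61.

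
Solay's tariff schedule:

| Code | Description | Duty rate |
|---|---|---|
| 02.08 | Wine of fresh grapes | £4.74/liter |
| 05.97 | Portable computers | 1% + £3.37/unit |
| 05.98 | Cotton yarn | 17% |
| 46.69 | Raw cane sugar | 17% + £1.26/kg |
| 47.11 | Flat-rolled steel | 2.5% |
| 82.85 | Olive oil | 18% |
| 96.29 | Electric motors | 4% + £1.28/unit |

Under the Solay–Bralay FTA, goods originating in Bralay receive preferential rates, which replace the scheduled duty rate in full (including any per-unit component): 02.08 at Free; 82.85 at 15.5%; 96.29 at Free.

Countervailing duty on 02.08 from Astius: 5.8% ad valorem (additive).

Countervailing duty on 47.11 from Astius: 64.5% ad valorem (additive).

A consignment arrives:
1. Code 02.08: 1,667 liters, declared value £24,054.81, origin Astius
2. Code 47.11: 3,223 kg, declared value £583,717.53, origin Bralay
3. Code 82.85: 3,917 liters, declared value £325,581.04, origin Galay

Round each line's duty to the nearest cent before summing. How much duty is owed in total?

£82,494.29

Line 1 (02.08, Astius, 1,667 liters, £24,054.81):
Base rate for 02.08 is £4.74/liter.
02.08 has an FTA preferential rate, but origin Astius is not Bralay; base rate stands.
Additional duty on 02.08 from Astius: +5.8% ad valorem. Applied ad valorem rate = 5.8%.
Duty = £24,054.81 × 5.8% + 1,667 × £4.74 = £9,296.76.
Line 2 (47.11, Bralay, 3,223 kg, £583,717.53):
Base rate for 47.11 is 2.5%.
Origin Bralay is the FTA partner but 47.11 is not on the preference list; base rate stands.
The additional-duty order on 47.11 targets Astius, not Bralay; it does not apply.
Duty = £583,717.53 × 2.5% = £14,592.94.
Line 3 (82.85, Galay, 3,917 liters, £325,581.04):
Base rate for 82.85 is 18%.
82.85 has an FTA preferential rate, but origin Galay is not Bralay; base rate stands.
Duty = £325,581.04 × 18% = £58,604.59.
Total = £9,296.76 + £14,592.94 + £58,604.59 = £82,494.29.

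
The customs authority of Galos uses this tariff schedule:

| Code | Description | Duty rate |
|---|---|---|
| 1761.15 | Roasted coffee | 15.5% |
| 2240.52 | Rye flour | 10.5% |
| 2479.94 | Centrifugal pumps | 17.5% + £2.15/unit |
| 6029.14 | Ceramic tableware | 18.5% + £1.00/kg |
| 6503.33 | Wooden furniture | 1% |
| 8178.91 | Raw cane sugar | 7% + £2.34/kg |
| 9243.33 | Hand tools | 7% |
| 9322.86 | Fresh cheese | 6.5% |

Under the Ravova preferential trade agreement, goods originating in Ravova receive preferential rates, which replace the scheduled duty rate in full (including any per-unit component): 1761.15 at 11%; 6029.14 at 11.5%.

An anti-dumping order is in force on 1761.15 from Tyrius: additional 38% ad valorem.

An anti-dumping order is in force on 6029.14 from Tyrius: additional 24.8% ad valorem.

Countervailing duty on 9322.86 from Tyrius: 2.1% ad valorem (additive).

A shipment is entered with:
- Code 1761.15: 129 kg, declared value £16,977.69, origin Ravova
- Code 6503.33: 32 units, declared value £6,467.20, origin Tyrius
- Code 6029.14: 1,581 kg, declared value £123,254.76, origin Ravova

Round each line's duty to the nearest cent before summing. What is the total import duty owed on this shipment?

Line 1 (1761.15, Ravova, 129 kg, £16,977.69):
Base rate for 1761.15 is 15.5%.
Origin Ravova qualifies under the Galos–Ravova agreement and 1761.15 is covered: preferential rate 11% applies instead.
The additional-duty order on 1761.15 targets Tyrius, not Ravova; it does not apply.
Duty = £16,977.69 × 11% = £1,867.55.
Line 2 (6503.33, Tyrius, 32 units, £6,467.20):
Base rate for 6503.33 is 1%.
Duty = £6,467.20 × 1% = £64.67.
Line 3 (6029.14, Ravova, 1,581 kg, £123,254.76):
Base rate for 6029.14 is 18.5% + £1.00/kg.
Origin Ravova qualifies under the Galos–Ravova agreement and 6029.14 is covered: preferential rate 11.5% applies instead.
The additional-duty order on 6029.14 targets Tyrius, not Ravova; it does not apply.
Duty = £123,254.76 × 11.5% = £14,174.30.
Total = £1,867.55 + £64.67 + £14,174.30 = £16,106.52.

£16,106.52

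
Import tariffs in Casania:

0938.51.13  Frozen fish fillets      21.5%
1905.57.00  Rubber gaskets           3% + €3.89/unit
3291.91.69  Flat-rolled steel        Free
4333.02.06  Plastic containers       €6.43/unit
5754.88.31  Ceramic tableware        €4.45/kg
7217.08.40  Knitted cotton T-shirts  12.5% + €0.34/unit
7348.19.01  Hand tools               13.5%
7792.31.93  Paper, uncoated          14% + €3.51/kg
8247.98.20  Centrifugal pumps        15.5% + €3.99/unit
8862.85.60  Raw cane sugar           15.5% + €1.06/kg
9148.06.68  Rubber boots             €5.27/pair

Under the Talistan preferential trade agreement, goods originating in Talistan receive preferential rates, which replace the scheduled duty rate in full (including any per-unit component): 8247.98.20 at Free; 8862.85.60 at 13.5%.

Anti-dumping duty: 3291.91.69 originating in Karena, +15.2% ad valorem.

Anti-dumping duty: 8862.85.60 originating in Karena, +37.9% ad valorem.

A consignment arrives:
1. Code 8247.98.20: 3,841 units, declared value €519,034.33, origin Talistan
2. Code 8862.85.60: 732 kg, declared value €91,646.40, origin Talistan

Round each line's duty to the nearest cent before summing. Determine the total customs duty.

€12,372.26

Line 1 (8247.98.20, Talistan, 3,841 units, €519,034.33):
Base rate for 8247.98.20 is 15.5% + €3.99/unit.
Origin Talistan qualifies under the Casania–Talistan agreement and 8247.98.20 is covered: preferential rate Free applies instead.
Duty = €519,034.33 × 0% = €0.00.
Line 2 (8862.85.60, Talistan, 732 kg, €91,646.40):
Base rate for 8862.85.60 is 15.5% + €1.06/kg.
Origin Talistan qualifies under the Casania–Talistan agreement and 8862.85.60 is covered: preferential rate 13.5% applies instead.
The additional-duty order on 8862.85.60 targets Karena, not Talistan; it does not apply.
Duty = €91,646.40 × 13.5% = €12,372.26.
Total = €0.00 + €12,372.26 = €12,372.26.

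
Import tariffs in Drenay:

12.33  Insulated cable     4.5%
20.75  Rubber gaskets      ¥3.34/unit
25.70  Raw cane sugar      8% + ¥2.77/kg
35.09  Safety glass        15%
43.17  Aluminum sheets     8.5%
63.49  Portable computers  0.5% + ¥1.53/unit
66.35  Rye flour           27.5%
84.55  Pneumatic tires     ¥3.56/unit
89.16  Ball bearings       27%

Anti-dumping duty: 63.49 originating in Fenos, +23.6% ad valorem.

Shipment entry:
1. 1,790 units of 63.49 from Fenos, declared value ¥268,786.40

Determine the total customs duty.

¥67,516.22

Line 1 (63.49, Fenos, 1,790 units, ¥268,786.40):
Base rate for 63.49 is 0.5% + ¥1.53/unit.
Additional duty on 63.49 from Fenos: +23.6%. Applied ad valorem rate: 0.5% + 23.6% = 24.1%.
Duty = ¥268,786.40 × 24.1% + 1,790 × ¥1.53 = ¥67,516.22.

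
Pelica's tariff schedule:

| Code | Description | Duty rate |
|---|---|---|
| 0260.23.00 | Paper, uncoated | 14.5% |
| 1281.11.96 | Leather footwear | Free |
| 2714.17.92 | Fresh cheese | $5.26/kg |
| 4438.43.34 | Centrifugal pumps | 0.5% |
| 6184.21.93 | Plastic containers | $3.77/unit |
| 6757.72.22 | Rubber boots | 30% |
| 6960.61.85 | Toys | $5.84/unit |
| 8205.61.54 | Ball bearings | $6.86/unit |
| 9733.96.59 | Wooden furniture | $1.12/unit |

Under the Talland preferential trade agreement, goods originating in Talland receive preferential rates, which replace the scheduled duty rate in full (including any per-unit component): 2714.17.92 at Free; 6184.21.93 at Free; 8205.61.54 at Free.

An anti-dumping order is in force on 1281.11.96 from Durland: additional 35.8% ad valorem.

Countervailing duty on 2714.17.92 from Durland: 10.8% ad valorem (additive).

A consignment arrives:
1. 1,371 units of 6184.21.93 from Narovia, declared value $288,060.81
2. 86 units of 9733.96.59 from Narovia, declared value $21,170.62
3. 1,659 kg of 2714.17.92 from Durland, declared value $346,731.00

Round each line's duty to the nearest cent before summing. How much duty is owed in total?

Line 1 (6184.21.93, Narovia, 1,371 units, $288,060.81):
Base rate for 6184.21.93 is $3.77/unit.
6184.21.93 has an FTA preferential rate, but origin Narovia is not Talland; base rate stands.
Duty = 1,371 × $3.77 = $5,168.67.
Line 2 (9733.96.59, Narovia, 86 units, $21,170.62):
Base rate for 9733.96.59 is $1.12/unit.
Duty = 86 × $1.12 = $96.32.
Line 3 (2714.17.92, Durland, 1,659 kg, $346,731.00):
Base rate for 2714.17.92 is $5.26/kg.
2714.17.92 has an FTA preferential rate, but origin Durland is not Talland; base rate stands.
Additional duty on 2714.17.92 from Durland: +10.8% ad valorem. Applied ad valorem rate = 10.8%.
Duty = $346,731.00 × 10.8% + 1,659 × $5.26 = $46,173.29.
Total = $5,168.67 + $96.32 + $46,173.29 = $51,438.28.

$51,438.28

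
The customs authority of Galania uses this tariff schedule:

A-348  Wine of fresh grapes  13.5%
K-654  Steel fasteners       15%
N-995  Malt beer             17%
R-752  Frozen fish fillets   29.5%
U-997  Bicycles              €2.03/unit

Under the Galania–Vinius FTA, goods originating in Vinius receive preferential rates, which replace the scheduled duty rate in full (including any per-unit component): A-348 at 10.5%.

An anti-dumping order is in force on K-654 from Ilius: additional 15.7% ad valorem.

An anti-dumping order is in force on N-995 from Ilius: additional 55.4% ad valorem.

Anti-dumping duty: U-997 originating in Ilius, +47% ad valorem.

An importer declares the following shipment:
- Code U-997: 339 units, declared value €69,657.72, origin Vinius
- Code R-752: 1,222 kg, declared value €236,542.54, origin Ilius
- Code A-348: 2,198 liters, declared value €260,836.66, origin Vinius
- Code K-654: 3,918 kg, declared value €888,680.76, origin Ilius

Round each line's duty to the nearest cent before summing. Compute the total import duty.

Line 1 (U-997, Vinius, 339 units, €69,657.72):
Base rate for U-997 is €2.03/unit.
Origin Vinius is the FTA partner but U-997 is not on the preference list; base rate stands.
The additional-duty order on U-997 targets Ilius, not Vinius; it does not apply.
Duty = 339 × €2.03 = €688.17.
Line 2 (R-752, Ilius, 1,222 kg, €236,542.54):
Base rate for R-752 is 29.5%.
Duty = €236,542.54 × 29.5% = €69,780.05.
Line 3 (A-348, Vinius, 2,198 liters, €260,836.66):
Base rate for A-348 is 13.5%.
Origin Vinius qualifies under the Galania–Vinius agreement and A-348 is covered: preferential rate 10.5% applies instead.
Duty = €260,836.66 × 10.5% = €27,387.85.
Line 4 (K-654, Ilius, 3,918 kg, €888,680.76):
Base rate for K-654 is 15%.
Additional duty on K-654 from Ilius: +15.7%. Applied ad valorem rate: 15% + 15.7% = 30.7%.
Duty = €888,680.76 × 30.7% = €272,824.99.
Total = €688.17 + €69,780.05 + €27,387.85 + €272,824.99 = €370,681.06.

€370,681.06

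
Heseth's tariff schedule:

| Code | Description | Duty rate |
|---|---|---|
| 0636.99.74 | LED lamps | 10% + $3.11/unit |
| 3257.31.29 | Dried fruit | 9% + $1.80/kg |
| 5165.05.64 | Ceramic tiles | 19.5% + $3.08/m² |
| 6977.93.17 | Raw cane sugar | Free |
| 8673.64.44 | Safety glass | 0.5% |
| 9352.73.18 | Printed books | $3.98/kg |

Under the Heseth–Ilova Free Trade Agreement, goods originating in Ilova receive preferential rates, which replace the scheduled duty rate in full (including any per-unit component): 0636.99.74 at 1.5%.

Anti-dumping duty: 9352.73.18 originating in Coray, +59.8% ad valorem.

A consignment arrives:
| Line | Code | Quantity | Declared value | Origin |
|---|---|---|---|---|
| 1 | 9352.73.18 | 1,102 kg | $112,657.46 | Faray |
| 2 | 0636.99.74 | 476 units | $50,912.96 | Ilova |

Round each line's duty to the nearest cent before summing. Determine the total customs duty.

Line 1 (9352.73.18, Faray, 1,102 kg, $112,657.46):
Base rate for 9352.73.18 is $3.98/kg.
The additional-duty order on 9352.73.18 targets Coray, not Faray; it does not apply.
Duty = 1,102 × $3.98 = $4,385.96.
Line 2 (0636.99.74, Ilova, 476 units, $50,912.96):
Base rate for 0636.99.74 is 10% + $3.11/unit.
Origin Ilova qualifies under the Heseth–Ilova agreement and 0636.99.74 is covered: preferential rate 1.5% applies instead.
Duty = $50,912.96 × 1.5% = $763.69.
Total = $4,385.96 + $763.69 = $5,149.65.

$5,149.65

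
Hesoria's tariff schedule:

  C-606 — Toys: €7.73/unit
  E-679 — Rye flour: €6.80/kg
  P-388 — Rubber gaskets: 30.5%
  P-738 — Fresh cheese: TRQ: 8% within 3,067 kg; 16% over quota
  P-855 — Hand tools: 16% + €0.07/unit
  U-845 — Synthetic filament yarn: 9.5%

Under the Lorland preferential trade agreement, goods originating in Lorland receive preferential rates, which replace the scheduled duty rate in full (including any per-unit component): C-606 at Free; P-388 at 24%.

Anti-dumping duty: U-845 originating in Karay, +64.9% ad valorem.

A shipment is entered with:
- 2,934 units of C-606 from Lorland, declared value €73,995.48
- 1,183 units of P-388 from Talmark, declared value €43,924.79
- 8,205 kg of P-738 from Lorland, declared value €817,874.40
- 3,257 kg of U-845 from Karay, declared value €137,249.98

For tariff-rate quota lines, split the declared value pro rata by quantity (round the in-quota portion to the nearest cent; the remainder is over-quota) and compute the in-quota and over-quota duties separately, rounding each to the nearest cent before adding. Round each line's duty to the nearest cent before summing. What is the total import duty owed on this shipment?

€221,913.46

Line 1 (C-606, Lorland, 2,934 units, €73,995.48):
Base rate for C-606 is €7.73/unit.
Origin Lorland qualifies under the Hesoria–Lorland agreement and C-606 is covered: preferential rate Free applies instead.
Duty = €73,995.48 × 0% = €0.00.
Line 2 (P-388, Talmark, 1,183 units, €43,924.79):
Base rate for P-388 is 30.5%.
P-388 has an FTA preferential rate, but origin Talmark is not Lorland; base rate stands.
Duty = €43,924.79 × 30.5% = €13,397.06.
Line 3 (P-738, Lorland, 8,205 kg, €817,874.40):
Code P-738 is under a tariff-rate quota (threshold 3,067 kg). In-quota: 3,067 kg at 8%; over-quota: 5,138 kg at 16%.
Pro-rata value split: in-quota = €817,874.40 × 3,067/8,205 = €305,718.56; over-quota = €817,874.40 − €305,718.56 = €512,155.84.
In-quota duty = €305,718.56 × 8% = €24,457.48. Over-quota duty = €512,155.84 × 16% = €81,944.93.
Line duty = €24,457.48 + €81,944.93 = €106,402.41.
Line 4 (U-845, Karay, 3,257 kg, €137,249.98):
Base rate for U-845 is 9.5%.
Additional duty on U-845 from Karay: +64.9%. Applied ad valorem rate: 9.5% + 64.9% = 74.4%.
Duty = €137,249.98 × 74.4% = €102,113.99.
Total = €0.00 + €13,397.06 + €106,402.41 + €102,113.99 = €221,913.46.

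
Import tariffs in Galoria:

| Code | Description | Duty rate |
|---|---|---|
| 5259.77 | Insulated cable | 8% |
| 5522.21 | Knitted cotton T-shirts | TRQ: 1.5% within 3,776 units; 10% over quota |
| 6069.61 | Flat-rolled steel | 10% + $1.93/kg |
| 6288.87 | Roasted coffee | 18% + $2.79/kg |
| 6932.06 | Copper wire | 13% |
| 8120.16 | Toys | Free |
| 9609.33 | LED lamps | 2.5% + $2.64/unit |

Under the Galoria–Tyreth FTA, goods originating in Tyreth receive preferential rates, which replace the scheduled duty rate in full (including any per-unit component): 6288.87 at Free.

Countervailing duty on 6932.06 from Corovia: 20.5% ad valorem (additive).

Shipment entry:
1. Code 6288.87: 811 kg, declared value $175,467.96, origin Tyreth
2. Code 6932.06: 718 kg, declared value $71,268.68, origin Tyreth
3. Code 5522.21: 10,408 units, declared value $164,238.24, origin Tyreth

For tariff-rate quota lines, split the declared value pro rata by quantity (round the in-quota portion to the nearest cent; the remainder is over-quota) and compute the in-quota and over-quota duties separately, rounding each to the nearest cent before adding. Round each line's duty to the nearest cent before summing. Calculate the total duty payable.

Line 1 (6288.87, Tyreth, 811 kg, $175,467.96):
Base rate for 6288.87 is 18% + $2.79/kg.
Origin Tyreth qualifies under the Galoria–Tyreth agreement and 6288.87 is covered: preferential rate Free applies instead.
Duty = $175,467.96 × 0% = $0.00.
Line 2 (6932.06, Tyreth, 718 kg, $71,268.68):
Base rate for 6932.06 is 13%.
Origin Tyreth is the FTA partner but 6932.06 is not on the preference list; base rate stands.
The additional-duty order on 6932.06 targets Corovia, not Tyreth; it does not apply.
Duty = $71,268.68 × 13% = $9,264.93.
Line 3 (5522.21, Tyreth, 10,408 units, $164,238.24):
Code 5522.21 is under a tariff-rate quota (threshold 3,776 units). In-quota: 3,776 units at 1.5%; over-quota: 6,632 units at 10%.
Pro-rata value split: in-quota = $164,238.24 × 3,776/10,408 = $59,585.28; over-quota = $164,238.24 − $59,585.28 = $104,652.96.
In-quota duty = $59,585.28 × 1.5% = $893.78. Over-quota duty = $104,652.96 × 10% = $10,465.30.
Line duty = $893.78 + $10,465.30 = $11,359.08.
Total = $0.00 + $9,264.93 + $11,359.08 = $20,624.01.

$20,624.01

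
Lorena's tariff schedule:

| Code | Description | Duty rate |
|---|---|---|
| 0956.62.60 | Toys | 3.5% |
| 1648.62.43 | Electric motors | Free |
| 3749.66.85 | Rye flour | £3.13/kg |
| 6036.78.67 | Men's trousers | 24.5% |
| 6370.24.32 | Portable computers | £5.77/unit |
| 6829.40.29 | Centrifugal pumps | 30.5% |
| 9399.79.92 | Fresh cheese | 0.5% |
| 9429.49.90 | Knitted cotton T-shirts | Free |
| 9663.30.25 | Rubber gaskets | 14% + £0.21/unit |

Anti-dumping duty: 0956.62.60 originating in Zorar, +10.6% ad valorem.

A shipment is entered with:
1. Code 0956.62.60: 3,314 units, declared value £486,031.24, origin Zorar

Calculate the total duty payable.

Line 1 (0956.62.60, Zorar, 3,314 units, £486,031.24):
Base rate for 0956.62.60 is 3.5%.
Additional duty on 0956.62.60 from Zorar: +10.6%. Applied ad valorem rate: 3.5% + 10.6% = 14.1%.
Duty = £486,031.24 × 14.1% = £68,530.40.

£68,530.40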